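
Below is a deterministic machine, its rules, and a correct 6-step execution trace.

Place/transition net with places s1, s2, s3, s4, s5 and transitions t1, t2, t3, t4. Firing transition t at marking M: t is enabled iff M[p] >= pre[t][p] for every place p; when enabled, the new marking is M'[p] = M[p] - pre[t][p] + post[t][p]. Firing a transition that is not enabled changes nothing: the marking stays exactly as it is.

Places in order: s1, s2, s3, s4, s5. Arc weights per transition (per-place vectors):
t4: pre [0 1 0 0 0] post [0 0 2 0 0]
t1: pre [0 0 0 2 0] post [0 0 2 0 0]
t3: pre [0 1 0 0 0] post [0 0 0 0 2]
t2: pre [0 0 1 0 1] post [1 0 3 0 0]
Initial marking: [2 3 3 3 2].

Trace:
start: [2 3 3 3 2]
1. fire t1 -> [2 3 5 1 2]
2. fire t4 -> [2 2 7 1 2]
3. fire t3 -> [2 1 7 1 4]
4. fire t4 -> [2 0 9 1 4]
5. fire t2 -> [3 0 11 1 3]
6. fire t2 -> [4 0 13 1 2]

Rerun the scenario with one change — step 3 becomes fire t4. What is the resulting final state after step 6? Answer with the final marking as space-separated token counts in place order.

(re-executing from step 3 with the substitution; state before step 3: [2 2 7 1 2])
3. fire t4 -> [2 1 9 1 2]
4. fire t4 -> [2 0 11 1 2]
5. fire t2 -> [3 0 13 1 1]
6. fire t2 -> [4 0 15 1 0]

4 0 15 1 0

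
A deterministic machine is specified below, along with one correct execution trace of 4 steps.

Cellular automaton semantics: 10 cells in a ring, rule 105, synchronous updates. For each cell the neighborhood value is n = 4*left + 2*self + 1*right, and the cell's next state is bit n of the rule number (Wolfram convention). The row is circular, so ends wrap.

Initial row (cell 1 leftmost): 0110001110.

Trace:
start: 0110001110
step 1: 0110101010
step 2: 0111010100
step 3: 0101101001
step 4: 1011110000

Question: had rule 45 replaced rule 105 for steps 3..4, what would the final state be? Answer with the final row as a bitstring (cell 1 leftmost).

(re-executing steps 3..4 under rule 45; state before step 3: 0111010100)
step 3: 0100111101
step 4: 1100100011

1100100011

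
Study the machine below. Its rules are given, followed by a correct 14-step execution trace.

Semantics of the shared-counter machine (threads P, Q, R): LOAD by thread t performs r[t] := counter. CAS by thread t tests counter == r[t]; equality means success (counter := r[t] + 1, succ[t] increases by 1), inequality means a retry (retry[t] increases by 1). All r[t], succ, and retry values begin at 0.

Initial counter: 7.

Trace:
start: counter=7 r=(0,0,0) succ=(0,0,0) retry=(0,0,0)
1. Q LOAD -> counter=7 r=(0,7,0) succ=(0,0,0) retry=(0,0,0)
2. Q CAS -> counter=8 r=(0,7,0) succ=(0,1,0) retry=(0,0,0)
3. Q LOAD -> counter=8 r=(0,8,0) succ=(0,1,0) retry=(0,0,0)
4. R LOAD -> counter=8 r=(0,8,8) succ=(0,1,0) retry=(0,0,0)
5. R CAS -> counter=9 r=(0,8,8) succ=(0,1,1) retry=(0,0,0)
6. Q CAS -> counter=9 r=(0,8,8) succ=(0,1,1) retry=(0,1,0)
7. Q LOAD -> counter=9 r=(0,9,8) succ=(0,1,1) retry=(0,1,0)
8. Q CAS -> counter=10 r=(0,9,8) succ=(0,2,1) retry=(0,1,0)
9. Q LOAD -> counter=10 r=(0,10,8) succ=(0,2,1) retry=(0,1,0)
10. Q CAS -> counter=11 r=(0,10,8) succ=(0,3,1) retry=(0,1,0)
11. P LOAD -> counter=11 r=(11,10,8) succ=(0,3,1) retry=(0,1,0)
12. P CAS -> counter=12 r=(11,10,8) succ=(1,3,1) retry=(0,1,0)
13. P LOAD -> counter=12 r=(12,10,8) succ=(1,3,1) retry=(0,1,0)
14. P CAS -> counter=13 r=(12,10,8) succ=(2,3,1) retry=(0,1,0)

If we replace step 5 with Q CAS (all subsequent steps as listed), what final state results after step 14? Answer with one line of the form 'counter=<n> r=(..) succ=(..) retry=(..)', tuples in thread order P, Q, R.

counter=13 r=(12,10,8) succ=(2,4,0) retry=(0,1,0)

(re-executing from step 5 with the substitution; state before step 5: counter=8 r=(0,8,8) succ=(0,1,0) retry=(0,0,0))
5. Q CAS -> counter=9 r=(0,8,8) succ=(0,2,0) retry=(0,0,0)
6. Q CAS -> counter=9 r=(0,8,8) succ=(0,2,0) retry=(0,1,0)
7. Q LOAD -> counter=9 r=(0,9,8) succ=(0,2,0) retry=(0,1,0)
8. Q CAS -> counter=10 r=(0,9,8) succ=(0,3,0) retry=(0,1,0)
9. Q LOAD -> counter=10 r=(0,10,8) succ=(0,3,0) retry=(0,1,0)
10. Q CAS -> counter=11 r=(0,10,8) succ=(0,4,0) retry=(0,1,0)
11. P LOAD -> counter=11 r=(11,10,8) succ=(0,4,0) retry=(0,1,0)
12. P CAS -> counter=12 r=(11,10,8) succ=(1,4,0) retry=(0,1,0)
13. P LOAD -> counter=12 r=(12,10,8) succ=(1,4,0) retry=(0,1,0)
14. P CAS -> counter=13 r=(12,10,8) succ=(2,4,0) retry=(0,1,0)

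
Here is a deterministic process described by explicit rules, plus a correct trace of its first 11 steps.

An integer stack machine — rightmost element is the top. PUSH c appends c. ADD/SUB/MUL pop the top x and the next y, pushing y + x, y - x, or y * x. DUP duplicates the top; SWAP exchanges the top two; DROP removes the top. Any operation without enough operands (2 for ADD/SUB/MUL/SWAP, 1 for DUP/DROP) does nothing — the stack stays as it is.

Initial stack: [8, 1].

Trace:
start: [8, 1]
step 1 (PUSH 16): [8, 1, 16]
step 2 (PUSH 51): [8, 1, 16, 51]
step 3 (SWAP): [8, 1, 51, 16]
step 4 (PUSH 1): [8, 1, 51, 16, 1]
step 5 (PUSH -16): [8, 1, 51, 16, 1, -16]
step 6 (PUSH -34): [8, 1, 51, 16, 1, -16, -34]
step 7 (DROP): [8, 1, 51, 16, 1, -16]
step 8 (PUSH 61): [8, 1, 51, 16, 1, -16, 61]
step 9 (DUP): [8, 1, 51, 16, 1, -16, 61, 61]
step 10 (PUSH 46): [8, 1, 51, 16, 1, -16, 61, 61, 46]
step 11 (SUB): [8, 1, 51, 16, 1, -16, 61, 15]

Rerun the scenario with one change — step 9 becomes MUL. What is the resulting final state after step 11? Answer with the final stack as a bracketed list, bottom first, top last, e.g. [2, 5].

(re-executing from step 9 with the substitution; state before step 9: [8, 1, 51, 16, 1, -16, 61])
step 9 (MUL): [8, 1, 51, 16, 1, -976]
step 10 (PUSH 46): [8, 1, 51, 16, 1, -976, 46]
step 11 (SUB): [8, 1, 51, 16, 1, -1022]

[8, 1, 51, 16, 1, -1022]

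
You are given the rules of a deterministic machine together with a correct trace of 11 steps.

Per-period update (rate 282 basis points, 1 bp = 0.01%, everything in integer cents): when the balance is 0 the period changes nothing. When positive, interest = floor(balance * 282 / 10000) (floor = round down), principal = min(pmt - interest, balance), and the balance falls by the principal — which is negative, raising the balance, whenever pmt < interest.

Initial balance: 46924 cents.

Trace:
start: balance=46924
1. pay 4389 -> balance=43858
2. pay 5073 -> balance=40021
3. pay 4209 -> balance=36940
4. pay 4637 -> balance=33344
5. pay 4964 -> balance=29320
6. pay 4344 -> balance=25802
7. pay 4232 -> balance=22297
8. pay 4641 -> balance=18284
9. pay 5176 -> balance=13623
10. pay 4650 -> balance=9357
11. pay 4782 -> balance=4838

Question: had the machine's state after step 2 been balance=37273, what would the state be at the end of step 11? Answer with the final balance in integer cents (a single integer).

state after step 2 := balance=37273
3. pay 4209 -> balance=34115
4. pay 4637 -> balance=30440
5. pay 4964 -> balance=26334
6. pay 4344 -> balance=22732
7. pay 4232 -> balance=19141
8. pay 4641 -> balance=15039
9. pay 5176 -> balance=10287
10. pay 4650 -> balance=5927
11. pay 4782 -> balance=1312

1312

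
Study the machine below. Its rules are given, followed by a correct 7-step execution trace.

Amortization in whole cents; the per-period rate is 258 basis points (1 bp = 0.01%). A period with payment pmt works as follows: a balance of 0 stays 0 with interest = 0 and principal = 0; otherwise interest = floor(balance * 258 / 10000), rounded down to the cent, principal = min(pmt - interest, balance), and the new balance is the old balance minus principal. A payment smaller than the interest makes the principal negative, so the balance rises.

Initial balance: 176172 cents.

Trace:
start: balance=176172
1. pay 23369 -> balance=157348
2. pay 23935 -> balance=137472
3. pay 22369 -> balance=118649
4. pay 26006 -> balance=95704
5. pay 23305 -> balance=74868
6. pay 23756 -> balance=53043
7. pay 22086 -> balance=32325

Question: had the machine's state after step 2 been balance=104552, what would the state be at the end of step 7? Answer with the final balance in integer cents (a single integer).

0

state after step 2 := balance=104552
3. pay 22369 -> balance=84880
4. pay 26006 -> balance=61063
5. pay 23305 -> balance=39333
6. pay 23756 -> balance=16591
7. pay 22086 -> balance=0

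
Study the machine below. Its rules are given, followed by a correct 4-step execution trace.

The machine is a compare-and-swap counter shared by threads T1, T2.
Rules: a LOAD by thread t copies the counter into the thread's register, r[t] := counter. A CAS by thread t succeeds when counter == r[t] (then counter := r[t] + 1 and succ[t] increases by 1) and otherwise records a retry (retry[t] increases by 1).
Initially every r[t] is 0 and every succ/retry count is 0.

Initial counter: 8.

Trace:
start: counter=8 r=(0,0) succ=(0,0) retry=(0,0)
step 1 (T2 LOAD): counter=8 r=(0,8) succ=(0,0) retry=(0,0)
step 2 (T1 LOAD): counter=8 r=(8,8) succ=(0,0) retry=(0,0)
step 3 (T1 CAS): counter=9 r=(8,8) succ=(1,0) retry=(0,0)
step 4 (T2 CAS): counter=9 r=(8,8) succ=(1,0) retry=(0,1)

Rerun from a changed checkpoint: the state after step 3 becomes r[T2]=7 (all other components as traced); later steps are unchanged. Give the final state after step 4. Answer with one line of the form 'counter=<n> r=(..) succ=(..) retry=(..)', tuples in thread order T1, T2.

counter=9 r=(8,7) succ=(1,0) retry=(0,1)

state after step 3 := counter=9 r=(8,7) succ=(1,0) retry=(0,0)
step 4 (T2 CAS): counter=9 r=(8,7) succ=(1,0) retry=(0,1)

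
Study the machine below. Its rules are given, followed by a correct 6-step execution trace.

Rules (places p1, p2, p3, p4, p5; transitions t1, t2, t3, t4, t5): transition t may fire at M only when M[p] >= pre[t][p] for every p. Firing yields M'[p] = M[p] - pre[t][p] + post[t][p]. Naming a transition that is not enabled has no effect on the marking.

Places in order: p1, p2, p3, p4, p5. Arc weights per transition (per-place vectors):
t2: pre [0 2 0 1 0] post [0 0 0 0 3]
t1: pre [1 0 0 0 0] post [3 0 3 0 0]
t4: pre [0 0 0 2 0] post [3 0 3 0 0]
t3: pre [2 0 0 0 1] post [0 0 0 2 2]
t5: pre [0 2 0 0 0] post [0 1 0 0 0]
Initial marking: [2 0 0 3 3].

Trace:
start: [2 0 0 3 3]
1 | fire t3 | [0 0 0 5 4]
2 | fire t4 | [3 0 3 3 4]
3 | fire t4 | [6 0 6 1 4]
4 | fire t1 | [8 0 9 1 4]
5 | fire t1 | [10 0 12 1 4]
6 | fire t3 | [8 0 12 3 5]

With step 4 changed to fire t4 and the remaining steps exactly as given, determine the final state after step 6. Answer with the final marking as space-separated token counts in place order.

(re-executing from step 4 with the substitution; state before step 4: [6 0 6 1 4])
4 | fire t4 | [6 0 6 1 4]
5 | fire t1 | [8 0 9 1 4]
6 | fire t3 | [6 0 9 3 5]

6 0 9 3 5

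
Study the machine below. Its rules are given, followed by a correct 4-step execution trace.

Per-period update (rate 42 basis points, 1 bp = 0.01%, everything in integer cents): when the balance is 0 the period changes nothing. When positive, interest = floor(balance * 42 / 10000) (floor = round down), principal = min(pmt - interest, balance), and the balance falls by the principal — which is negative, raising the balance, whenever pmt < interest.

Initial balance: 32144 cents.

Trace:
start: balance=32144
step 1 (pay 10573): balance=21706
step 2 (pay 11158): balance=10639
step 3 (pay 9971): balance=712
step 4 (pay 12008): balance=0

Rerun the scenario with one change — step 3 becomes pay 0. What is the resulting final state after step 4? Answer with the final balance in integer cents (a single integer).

0

(re-executing from step 3 with the substitution; state before step 3: balance=10639)
step 3 (pay 0): balance=10683
step 4 (pay 12008): balance=0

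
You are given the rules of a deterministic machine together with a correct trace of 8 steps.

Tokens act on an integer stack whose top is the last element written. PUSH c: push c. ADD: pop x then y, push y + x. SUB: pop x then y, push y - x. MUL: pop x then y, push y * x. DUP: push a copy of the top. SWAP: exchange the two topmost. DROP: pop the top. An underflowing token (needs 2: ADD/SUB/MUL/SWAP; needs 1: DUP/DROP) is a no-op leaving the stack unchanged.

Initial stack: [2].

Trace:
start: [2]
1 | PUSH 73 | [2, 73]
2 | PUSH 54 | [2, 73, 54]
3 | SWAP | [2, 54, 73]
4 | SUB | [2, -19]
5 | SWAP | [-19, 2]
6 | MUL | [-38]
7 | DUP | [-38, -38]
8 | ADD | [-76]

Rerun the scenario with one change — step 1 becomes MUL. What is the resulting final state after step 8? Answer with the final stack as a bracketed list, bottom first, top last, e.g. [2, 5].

[104]

(re-executing from step 1 with the substitution; state before step 1: [2])
1 | MUL | [2]
2 | PUSH 54 | [2, 54]
3 | SWAP | [54, 2]
4 | SUB | [52]
5 | SWAP | [52]
6 | MUL | [52]
7 | DUP | [52, 52]
8 | ADD | [104]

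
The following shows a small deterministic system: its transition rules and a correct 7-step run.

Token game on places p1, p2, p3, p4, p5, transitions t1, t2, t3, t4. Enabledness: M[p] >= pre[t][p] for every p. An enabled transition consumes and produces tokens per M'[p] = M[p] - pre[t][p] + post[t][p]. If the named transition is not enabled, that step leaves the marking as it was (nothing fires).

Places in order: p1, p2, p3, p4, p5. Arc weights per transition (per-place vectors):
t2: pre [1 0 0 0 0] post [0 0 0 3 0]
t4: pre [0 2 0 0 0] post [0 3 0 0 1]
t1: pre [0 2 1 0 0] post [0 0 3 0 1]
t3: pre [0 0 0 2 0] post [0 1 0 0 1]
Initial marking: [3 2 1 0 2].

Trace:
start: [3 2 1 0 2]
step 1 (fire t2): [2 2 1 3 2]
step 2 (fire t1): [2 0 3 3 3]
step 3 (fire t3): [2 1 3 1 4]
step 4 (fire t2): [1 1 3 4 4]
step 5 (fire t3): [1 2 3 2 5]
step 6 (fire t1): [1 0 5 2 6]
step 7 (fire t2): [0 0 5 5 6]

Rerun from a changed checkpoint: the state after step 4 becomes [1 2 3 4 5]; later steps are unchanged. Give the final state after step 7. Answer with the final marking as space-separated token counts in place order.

0 1 5 5 7

state after step 4 := [1 2 3 4 5]
step 5 (fire t3): [1 3 3 2 6]
step 6 (fire t1): [1 1 5 2 7]
step 7 (fire t2): [0 1 5 5 7]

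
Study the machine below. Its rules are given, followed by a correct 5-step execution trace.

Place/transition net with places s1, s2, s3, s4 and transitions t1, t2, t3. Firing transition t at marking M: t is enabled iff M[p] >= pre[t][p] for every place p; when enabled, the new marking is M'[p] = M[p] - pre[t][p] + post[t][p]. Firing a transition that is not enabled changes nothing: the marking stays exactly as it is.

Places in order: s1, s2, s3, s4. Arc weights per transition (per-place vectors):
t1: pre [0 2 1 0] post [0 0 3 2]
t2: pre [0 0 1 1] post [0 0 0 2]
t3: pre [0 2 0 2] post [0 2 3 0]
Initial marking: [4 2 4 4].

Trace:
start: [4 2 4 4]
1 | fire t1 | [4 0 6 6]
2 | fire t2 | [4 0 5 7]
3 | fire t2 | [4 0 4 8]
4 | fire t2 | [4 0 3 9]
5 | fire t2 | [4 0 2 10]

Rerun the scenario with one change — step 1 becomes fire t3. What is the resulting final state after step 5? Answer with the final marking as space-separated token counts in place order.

4 2 3 6

(re-executing from step 1 with the substitution; state before step 1: [4 2 4 4])
1 | fire t3 | [4 2 7 2]
2 | fire t2 | [4 2 6 3]
3 | fire t2 | [4 2 5 4]
4 | fire t2 | [4 2 4 5]
5 | fire t2 | [4 2 3 6]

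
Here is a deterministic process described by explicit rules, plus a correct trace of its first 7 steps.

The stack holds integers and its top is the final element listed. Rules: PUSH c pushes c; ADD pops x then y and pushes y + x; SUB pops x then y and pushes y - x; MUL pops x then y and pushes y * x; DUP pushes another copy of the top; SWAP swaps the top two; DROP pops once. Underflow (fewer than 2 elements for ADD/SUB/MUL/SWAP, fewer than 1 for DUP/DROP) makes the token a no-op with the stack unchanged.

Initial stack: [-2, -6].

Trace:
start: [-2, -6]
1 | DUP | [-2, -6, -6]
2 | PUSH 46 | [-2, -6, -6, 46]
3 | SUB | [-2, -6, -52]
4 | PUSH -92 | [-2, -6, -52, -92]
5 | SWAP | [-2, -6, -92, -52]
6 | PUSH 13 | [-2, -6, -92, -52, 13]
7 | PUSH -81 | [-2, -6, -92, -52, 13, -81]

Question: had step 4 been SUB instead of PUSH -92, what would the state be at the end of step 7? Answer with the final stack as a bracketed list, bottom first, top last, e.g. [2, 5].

(re-executing from step 4 with the substitution; state before step 4: [-2, -6, -52])
4 | SUB | [-2, 46]
5 | SWAP | [46, -2]
6 | PUSH 13 | [46, -2, 13]
7 | PUSH -81 | [46, -2, 13, -81]

[46, -2, 13, -81]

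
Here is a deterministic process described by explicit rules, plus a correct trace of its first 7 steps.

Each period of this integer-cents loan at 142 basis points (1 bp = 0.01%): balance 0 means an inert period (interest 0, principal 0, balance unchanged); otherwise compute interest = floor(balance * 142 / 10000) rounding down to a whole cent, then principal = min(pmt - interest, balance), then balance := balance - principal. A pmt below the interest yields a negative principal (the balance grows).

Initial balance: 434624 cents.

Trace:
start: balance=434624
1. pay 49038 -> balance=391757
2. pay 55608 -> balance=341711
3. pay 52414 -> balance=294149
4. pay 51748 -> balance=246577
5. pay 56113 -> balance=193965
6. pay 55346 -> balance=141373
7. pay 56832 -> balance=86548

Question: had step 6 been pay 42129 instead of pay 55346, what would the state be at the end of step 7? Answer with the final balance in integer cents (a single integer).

99953

(re-executing from step 6 with the substitution; state before step 6: balance=193965)
6. pay 42129 -> balance=154590
7. pay 56832 -> balance=99953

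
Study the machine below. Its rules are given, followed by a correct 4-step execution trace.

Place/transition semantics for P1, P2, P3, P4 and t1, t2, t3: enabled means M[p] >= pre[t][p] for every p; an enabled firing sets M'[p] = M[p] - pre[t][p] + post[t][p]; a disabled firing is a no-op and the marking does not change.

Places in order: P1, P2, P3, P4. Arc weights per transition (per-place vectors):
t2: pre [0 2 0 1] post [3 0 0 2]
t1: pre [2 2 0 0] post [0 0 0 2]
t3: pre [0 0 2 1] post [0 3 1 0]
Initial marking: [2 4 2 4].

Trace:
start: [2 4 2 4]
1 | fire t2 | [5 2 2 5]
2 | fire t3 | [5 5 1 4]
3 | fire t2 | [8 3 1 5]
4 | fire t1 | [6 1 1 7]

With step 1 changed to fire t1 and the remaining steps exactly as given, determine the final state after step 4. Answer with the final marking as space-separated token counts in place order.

1 1 1 8

(re-executing from step 1 with the substitution; state before step 1: [2 4 2 4])
1 | fire t1 | [0 2 2 6]
2 | fire t3 | [0 5 1 5]
3 | fire t2 | [3 3 1 6]
4 | fire t1 | [1 1 1 8]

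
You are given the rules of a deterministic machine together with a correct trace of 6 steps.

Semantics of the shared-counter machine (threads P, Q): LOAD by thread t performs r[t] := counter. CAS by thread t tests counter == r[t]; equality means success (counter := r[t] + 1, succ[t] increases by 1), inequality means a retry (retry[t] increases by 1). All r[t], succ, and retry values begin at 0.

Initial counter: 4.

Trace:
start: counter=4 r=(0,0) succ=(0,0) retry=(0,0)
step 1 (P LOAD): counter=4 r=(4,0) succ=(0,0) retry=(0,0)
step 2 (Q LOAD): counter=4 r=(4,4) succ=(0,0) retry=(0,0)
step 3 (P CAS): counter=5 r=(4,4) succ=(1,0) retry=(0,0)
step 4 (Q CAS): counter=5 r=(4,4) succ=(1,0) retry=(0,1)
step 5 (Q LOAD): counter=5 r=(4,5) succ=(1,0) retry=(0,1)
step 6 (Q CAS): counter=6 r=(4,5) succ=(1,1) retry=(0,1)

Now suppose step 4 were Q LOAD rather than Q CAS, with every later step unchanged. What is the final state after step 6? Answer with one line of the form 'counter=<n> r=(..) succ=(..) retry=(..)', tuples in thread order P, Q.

counter=6 r=(4,5) succ=(1,1) retry=(0,0)

(re-executing from step 4 with the substitution; state before step 4: counter=5 r=(4,4) succ=(1,0) retry=(0,0))
step 4 (Q LOAD): counter=5 r=(4,5) succ=(1,0) retry=(0,0)
step 5 (Q LOAD): counter=5 r=(4,5) succ=(1,0) retry=(0,0)
step 6 (Q CAS): counter=6 r=(4,5) succ=(1,1) retry=(0,0)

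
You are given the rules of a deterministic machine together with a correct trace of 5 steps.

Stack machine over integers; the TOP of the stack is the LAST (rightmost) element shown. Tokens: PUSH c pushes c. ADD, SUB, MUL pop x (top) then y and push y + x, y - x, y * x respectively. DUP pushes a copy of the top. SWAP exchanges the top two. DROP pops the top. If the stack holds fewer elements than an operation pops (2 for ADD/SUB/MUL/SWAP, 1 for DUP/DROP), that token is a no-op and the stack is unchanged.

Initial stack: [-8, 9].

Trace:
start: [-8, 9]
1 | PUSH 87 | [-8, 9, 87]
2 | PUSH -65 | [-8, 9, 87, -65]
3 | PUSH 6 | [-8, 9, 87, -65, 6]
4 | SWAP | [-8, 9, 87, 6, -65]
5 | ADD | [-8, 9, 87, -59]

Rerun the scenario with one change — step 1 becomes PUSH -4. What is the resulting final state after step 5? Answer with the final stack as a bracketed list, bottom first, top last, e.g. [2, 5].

[-8, 9, -4, -59]

(re-executing from step 1 with the substitution; state before step 1: [-8, 9])
1 | PUSH -4 | [-8, 9, -4]
2 | PUSH -65 | [-8, 9, -4, -65]
3 | PUSH 6 | [-8, 9, -4, -65, 6]
4 | SWAP | [-8, 9, -4, 6, -65]
5 | ADD | [-8, 9, -4, -59]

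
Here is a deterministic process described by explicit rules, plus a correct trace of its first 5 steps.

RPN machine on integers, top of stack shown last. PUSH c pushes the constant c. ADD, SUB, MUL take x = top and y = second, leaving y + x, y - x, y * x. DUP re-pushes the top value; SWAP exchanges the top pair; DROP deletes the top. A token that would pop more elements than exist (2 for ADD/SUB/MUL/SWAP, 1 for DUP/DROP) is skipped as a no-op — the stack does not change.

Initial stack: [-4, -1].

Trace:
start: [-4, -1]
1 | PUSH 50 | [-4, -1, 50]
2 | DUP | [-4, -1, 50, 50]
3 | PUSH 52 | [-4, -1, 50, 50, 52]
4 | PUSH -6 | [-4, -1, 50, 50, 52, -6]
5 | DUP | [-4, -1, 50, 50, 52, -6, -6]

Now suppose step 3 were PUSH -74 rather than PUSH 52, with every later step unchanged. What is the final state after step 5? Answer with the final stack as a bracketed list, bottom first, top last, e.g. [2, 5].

(re-executing from step 3 with the substitution; state before step 3: [-4, -1, 50, 50])
3 | PUSH -74 | [-4, -1, 50, 50, -74]
4 | PUSH -6 | [-4, -1, 50, 50, -74, -6]
5 | DUP | [-4, -1, 50, 50, -74, -6, -6]

[-4, -1, 50, 50, -74, -6, -6]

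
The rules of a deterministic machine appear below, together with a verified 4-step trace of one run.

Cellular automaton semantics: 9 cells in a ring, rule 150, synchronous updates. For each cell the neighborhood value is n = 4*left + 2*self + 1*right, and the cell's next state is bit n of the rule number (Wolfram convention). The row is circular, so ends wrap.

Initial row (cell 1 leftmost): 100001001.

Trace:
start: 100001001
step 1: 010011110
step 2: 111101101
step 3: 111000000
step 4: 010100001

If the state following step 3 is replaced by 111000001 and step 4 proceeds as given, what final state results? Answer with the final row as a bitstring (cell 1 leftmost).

110100010

state after step 3 := 111000001
step 4: 110100010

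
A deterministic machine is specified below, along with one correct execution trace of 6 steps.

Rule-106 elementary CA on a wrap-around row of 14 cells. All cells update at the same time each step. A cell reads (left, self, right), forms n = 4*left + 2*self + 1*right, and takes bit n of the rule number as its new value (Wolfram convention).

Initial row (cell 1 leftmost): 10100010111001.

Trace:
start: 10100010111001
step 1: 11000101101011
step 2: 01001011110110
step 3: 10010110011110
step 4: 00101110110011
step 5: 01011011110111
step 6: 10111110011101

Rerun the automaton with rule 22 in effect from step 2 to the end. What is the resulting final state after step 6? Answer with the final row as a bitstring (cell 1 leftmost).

(re-executing steps 2..6 under rule 22; state before step 2: 11000101101011)
step 2: 00101100001000
step 3: 01100010011100
step 4: 10010111100010
step 5: 11110000010110
step 6: 00001000110000

00001000110000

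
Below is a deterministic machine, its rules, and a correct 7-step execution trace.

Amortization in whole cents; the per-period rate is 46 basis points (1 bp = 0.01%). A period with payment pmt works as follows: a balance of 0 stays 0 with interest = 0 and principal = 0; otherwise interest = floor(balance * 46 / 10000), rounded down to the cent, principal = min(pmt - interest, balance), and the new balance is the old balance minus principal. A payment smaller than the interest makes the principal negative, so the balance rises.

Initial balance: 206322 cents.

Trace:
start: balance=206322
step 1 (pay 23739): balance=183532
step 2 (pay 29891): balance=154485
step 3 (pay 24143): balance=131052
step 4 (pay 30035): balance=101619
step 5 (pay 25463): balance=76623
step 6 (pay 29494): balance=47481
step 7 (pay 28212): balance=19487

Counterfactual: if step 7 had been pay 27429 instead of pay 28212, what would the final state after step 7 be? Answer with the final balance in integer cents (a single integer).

20270

(re-executing from step 7 with the substitution; state before step 7: balance=47481)
step 7 (pay 27429): balance=20270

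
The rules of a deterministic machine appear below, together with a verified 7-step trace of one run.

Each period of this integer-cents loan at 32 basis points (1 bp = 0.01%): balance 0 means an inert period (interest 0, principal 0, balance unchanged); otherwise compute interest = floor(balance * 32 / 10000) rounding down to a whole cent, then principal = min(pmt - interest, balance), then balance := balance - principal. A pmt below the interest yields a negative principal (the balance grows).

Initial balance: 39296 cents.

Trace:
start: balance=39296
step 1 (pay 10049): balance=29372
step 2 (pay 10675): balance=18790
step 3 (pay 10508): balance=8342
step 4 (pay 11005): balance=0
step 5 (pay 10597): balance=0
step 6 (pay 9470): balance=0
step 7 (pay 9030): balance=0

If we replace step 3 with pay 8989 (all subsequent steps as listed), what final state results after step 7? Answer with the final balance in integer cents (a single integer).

(re-executing from step 3 with the substitution; state before step 3: balance=18790)
step 3 (pay 8989): balance=9861
step 4 (pay 11005): balance=0
step 5 (pay 10597): balance=0
step 6 (pay 9470): balance=0
step 7 (pay 9030): balance=0

0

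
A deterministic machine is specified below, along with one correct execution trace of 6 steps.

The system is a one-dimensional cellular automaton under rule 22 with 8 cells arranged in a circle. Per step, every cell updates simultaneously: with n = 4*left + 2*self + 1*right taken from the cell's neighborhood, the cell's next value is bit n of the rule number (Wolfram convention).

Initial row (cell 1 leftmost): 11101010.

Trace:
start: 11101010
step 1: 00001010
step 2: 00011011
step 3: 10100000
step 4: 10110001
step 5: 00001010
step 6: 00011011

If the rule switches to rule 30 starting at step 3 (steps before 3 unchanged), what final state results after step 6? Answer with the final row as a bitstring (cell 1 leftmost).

10101101

(re-executing steps 3..6 under rule 30; state before step 3: 00011011)
step 3: 10110010
step 4: 10101110
step 5: 10101000
step 6: 10101101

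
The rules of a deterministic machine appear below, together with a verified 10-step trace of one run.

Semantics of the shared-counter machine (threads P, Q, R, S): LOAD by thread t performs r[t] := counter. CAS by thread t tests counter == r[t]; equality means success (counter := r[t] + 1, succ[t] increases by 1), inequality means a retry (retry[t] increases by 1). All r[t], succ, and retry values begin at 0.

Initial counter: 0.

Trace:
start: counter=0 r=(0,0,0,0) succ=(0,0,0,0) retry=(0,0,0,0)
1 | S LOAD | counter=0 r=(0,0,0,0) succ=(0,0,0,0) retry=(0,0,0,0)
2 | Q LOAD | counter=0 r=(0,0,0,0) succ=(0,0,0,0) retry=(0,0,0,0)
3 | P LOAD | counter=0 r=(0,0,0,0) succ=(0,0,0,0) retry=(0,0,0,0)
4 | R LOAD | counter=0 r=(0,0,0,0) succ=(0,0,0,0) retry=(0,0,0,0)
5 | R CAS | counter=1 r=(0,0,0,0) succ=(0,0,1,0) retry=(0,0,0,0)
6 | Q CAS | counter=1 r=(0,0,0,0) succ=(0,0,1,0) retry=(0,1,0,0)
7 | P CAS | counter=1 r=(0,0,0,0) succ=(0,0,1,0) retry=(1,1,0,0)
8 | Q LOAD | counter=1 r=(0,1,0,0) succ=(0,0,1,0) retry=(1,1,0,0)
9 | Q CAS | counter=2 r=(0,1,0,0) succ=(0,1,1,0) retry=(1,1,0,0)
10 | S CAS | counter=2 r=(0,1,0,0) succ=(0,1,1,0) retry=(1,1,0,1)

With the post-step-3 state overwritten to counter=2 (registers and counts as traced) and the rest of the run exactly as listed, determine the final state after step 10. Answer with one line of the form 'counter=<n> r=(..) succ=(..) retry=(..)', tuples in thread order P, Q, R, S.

counter=4 r=(0,3,2,0) succ=(0,1,1,0) retry=(1,1,0,1)

state after step 3 := counter=2 r=(0,0,0,0) succ=(0,0,0,0) retry=(0,0,0,0)
4 | R LOAD | counter=2 r=(0,0,2,0) succ=(0,0,0,0) retry=(0,0,0,0)
5 | R CAS | counter=3 r=(0,0,2,0) succ=(0,0,1,0) retry=(0,0,0,0)
6 | Q CAS | counter=3 r=(0,0,2,0) succ=(0,0,1,0) retry=(0,1,0,0)
7 | P CAS | counter=3 r=(0,0,2,0) succ=(0,0,1,0) retry=(1,1,0,0)
8 | Q LOAD | counter=3 r=(0,3,2,0) succ=(0,0,1,0) retry=(1,1,0,0)
9 | Q CAS | counter=4 r=(0,3,2,0) succ=(0,1,1,0) retry=(1,1,0,0)
10 | S CAS | counter=4 r=(0,3,2,0) succ=(0,1,1,0) retry=(1,1,0,1)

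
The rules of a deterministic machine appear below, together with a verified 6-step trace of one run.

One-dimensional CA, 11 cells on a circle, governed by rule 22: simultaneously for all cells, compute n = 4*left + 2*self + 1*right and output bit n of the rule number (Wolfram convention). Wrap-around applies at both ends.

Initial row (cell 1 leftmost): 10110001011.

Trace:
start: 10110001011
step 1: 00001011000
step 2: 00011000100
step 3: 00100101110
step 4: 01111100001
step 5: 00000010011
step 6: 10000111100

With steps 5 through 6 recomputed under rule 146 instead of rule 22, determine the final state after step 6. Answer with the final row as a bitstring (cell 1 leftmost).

01010001101

(re-executing steps 5..6 under rule 146; state before step 5: 01111100001)
step 5: 00111010010
step 6: 01010001101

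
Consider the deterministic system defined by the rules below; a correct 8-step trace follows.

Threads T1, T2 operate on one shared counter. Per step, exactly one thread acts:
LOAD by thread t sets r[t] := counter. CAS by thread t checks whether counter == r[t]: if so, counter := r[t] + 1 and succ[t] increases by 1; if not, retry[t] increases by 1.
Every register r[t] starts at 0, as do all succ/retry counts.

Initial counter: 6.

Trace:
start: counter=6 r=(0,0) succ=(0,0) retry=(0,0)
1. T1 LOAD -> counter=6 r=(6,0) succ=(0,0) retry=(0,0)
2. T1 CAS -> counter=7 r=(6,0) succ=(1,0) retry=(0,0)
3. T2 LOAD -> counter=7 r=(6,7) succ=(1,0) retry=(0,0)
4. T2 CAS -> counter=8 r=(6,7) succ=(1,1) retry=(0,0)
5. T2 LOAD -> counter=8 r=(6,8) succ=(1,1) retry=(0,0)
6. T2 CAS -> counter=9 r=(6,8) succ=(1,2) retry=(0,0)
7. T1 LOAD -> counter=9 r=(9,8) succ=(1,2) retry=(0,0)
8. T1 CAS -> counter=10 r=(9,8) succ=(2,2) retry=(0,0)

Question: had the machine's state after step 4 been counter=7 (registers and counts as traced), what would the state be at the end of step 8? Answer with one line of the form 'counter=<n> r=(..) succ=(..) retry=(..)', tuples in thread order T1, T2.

state after step 4 := counter=7 r=(6,7) succ=(1,1) retry=(0,0)
5. T2 LOAD -> counter=7 r=(6,7) succ=(1,1) retry=(0,0)
6. T2 CAS -> counter=8 r=(6,7) succ=(1,2) retry=(0,0)
7. T1 LOAD -> counter=8 r=(8,7) succ=(1,2) retry=(0,0)
8. T1 CAS -> counter=9 r=(8,7) succ=(2,2) retry=(0,0)

counter=9 r=(8,7) succ=(2,2) retry=(0,0)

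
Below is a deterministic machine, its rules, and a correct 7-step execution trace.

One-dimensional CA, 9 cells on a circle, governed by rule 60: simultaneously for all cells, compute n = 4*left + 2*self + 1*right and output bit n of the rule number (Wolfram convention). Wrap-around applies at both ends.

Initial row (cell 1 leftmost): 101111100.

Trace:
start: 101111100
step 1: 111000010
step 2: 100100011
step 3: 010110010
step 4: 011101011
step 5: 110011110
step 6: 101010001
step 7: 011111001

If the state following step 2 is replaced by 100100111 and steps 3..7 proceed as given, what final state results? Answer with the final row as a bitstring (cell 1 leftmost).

000111111

state after step 2 := 100100111
step 3: 010110100
step 4: 011101110
step 5: 010011001
step 6: 111010101
step 7: 000111111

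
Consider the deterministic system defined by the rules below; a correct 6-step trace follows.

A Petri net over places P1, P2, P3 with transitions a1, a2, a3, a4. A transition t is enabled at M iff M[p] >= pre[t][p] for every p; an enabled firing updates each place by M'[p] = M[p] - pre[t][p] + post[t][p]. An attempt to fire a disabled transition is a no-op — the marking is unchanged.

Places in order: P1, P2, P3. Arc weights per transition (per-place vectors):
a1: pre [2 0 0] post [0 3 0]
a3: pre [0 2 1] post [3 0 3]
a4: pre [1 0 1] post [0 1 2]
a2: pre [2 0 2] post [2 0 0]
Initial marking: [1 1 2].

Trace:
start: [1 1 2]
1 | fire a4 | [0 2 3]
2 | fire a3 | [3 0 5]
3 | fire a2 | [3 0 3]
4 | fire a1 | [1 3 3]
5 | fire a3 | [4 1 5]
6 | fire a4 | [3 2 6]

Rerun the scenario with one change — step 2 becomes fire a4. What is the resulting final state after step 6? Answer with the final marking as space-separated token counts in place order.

(re-executing from step 2 with the substitution; state before step 2: [0 2 3])
2 | fire a4 | [0 2 3]
3 | fire a2 | [0 2 3]
4 | fire a1 | [0 2 3]
5 | fire a3 | [3 0 5]
6 | fire a4 | [2 1 6]

2 1 6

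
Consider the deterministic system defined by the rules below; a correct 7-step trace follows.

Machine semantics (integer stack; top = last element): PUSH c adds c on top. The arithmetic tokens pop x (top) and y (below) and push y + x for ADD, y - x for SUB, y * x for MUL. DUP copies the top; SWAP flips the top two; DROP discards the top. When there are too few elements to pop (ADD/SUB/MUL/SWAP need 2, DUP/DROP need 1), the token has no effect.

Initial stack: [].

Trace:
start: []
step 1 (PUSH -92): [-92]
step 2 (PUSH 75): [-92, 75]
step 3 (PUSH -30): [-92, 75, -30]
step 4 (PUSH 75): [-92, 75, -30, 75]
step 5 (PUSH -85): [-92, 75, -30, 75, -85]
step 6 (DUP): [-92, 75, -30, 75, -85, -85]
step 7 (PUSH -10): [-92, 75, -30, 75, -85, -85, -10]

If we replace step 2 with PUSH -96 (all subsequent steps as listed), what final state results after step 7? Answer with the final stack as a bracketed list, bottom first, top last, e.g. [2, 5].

[-92, -96, -30, 75, -85, -85, -10]

(re-executing from step 2 with the substitution; state before step 2: [-92])
step 2 (PUSH -96): [-92, -96]
step 3 (PUSH -30): [-92, -96, -30]
step 4 (PUSH 75): [-92, -96, -30, 75]
step 5 (PUSH -85): [-92, -96, -30, 75, -85]
step 6 (DUP): [-92, -96, -30, 75, -85, -85]
step 7 (PUSH -10): [-92, -96, -30, 75, -85, -85, -10]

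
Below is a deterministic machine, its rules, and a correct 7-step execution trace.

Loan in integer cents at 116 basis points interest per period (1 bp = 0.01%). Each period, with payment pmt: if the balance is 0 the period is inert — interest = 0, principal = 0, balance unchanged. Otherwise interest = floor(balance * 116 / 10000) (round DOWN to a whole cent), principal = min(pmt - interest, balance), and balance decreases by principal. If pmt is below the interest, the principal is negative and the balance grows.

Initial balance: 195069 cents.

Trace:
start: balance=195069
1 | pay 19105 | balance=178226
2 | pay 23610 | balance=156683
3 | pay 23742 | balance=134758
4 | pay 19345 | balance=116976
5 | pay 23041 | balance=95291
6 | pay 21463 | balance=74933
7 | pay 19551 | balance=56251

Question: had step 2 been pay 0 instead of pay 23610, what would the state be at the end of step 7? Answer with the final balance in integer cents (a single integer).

(re-executing from step 2 with the substitution; state before step 2: balance=178226)
2 | pay 0 | balance=180293
3 | pay 23742 | balance=158642
4 | pay 19345 | balance=141137
5 | pay 23041 | balance=119733
6 | pay 21463 | balance=99658
7 | pay 19551 | balance=81263

81263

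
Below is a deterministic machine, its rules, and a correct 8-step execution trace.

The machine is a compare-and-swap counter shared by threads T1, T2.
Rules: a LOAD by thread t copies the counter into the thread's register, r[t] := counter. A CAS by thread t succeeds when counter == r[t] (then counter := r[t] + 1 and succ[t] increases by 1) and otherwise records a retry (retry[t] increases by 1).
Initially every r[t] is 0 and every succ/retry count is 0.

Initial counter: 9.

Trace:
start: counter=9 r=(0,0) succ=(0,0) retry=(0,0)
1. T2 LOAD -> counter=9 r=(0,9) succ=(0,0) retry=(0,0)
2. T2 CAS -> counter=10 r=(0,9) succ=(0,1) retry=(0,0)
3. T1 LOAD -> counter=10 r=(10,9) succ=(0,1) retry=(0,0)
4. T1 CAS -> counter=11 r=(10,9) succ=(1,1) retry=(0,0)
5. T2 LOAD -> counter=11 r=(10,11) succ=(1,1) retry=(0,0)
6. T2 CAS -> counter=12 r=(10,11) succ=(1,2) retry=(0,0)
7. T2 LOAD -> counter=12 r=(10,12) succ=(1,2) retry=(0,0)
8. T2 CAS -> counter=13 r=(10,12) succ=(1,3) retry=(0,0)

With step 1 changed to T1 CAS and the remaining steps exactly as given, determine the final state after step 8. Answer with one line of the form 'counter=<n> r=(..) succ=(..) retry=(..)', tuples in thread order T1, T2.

(re-executing from step 1 with the substitution; state before step 1: counter=9 r=(0,0) succ=(0,0) retry=(0,0))
1. T1 CAS -> counter=9 r=(0,0) succ=(0,0) retry=(1,0)
2. T2 CAS -> counter=9 r=(0,0) succ=(0,0) retry=(1,1)
3. T1 LOAD -> counter=9 r=(9,0) succ=(0,0) retry=(1,1)
4. T1 CAS -> counter=10 r=(9,0) succ=(1,0) retry=(1,1)
5. T2 LOAD -> counter=10 r=(9,10) succ=(1,0) retry=(1,1)
6. T2 CAS -> counter=11 r=(9,10) succ=(1,1) retry=(1,1)
7. T2 LOAD -> counter=11 r=(9,11) succ=(1,1) retry=(1,1)
8. T2 CAS -> counter=12 r=(9,11) succ=(1,2) retry=(1,1)

counter=12 r=(9,11) succ=(1,2) retry=(1,1)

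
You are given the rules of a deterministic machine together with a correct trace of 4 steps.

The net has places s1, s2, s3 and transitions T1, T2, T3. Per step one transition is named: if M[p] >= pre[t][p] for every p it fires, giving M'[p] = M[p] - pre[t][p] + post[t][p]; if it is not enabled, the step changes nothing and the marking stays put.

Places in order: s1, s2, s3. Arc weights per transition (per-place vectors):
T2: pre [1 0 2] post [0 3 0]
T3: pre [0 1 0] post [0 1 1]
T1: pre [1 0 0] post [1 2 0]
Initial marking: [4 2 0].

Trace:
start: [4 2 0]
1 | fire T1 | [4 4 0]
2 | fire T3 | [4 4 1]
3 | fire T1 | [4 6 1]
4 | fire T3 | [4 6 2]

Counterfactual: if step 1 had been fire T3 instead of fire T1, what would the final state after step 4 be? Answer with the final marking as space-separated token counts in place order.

(re-executing from step 1 with the substitution; state before step 1: [4 2 0])
1 | fire T3 | [4 2 1]
2 | fire T3 | [4 2 2]
3 | fire T1 | [4 4 2]
4 | fire T3 | [4 4 3]

4 4 3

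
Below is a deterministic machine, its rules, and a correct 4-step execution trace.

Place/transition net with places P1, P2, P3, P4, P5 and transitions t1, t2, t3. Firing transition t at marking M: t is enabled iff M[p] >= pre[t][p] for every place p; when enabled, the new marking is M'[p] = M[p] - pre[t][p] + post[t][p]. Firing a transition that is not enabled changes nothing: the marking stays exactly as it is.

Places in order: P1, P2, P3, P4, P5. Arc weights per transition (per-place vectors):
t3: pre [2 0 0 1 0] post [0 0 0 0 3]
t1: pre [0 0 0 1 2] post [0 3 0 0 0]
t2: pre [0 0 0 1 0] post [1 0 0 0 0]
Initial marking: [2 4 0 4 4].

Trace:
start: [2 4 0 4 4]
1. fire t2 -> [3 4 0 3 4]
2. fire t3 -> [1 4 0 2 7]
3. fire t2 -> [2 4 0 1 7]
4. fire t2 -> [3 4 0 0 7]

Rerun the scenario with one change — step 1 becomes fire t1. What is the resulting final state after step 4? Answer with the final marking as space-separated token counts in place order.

(re-executing from step 1 with the substitution; state before step 1: [2 4 0 4 4])
1. fire t1 -> [2 7 0 3 2]
2. fire t3 -> [0 7 0 2 5]
3. fire t2 -> [1 7 0 1 5]
4. fire t2 -> [2 7 0 0 5]

2 7 0 0 5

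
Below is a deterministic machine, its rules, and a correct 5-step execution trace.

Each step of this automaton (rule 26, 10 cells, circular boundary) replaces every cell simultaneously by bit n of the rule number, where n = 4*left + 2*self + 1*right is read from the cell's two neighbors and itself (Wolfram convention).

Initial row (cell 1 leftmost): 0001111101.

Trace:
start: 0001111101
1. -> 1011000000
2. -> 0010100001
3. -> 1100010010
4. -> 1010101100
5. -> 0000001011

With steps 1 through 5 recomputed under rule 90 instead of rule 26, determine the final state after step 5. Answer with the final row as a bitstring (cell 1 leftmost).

0101100111

(re-executing steps 1..5 under rule 90; state before step 1: 0001111101)
1. -> 1011000100
2. -> 0011101011
3. -> 1110100011
4. -> 0010010110
5. -> 0101100111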